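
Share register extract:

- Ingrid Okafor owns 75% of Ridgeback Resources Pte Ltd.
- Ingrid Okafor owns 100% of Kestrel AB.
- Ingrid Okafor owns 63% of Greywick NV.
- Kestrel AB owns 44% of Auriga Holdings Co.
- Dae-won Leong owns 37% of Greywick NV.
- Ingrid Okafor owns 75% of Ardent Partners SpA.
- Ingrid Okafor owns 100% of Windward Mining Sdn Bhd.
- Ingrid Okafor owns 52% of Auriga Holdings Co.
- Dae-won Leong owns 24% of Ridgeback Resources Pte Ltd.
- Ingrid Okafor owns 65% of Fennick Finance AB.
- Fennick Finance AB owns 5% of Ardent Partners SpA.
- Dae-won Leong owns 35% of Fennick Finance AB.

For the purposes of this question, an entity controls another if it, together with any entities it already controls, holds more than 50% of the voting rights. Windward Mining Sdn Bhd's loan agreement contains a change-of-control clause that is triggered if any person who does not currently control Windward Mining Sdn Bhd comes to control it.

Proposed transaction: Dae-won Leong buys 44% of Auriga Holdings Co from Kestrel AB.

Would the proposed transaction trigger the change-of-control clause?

The purchase adds only to Dae-won's holdings (Kestrel's stake shrinks), so Dae-won is the only person who could newly come to control Windward.
Dae-won's largest direct stake is 37% in Greywick, which does not meet the threshold, so Dae-won controls no company.
Neither Dae-won nor any entity Dae-won controls holds any voting interest in Windward.
So before the transaction, Dae-won does not control Windward.
After the purchase, Dae-won holds 44% of Auriga directly, and Kestrel's stake falls to 0%.
Dae-won's side now holds 44% of Auriga, not > 50%, so Dae-won still does not control Auriga.
After the transaction, neither Dae-won nor any entity Dae-won controls holds a voting interest in Windward, so Dae-won still does not control it.
No new person acquires control, so the clause is not triggered.

No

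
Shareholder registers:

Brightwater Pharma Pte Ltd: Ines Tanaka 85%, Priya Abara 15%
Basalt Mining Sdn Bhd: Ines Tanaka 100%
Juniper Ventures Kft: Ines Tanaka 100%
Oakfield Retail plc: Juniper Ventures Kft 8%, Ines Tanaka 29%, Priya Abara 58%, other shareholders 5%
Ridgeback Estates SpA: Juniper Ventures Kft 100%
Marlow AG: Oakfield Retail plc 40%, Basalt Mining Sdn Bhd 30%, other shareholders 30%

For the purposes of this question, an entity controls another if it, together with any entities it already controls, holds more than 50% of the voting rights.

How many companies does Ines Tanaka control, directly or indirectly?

4

Ines holds 85% of Brightwater, so Ines controls Brightwater.
Ines holds 100% of Basalt, so Ines controls Basalt.
Ines holds 100% of Juniper, so Ines controls Juniper.
Juniper holds 100% of Ridgeback, so Ines controls Ridgeback.
No other company's threshold is met.
Ines controls 4 companies.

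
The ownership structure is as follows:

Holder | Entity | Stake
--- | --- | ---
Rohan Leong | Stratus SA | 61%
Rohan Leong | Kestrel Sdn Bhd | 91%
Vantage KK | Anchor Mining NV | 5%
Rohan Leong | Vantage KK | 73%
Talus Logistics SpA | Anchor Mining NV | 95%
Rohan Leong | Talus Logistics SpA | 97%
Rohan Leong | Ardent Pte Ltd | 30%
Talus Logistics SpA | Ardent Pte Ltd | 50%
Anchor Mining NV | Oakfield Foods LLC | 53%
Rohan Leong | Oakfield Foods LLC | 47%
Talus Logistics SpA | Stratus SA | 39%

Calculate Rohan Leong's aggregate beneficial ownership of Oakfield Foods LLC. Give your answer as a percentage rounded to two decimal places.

97.77%

Rohan reaches Oakfield along 3 paths.
Direct stake: 47% = 47%.
Via Talus → Anchor: 97% × 95% × 53% = 48.8395%.
Via Vantage → Anchor: 73% × 5% × 53% = 1.9345%.
Total: 47% + 48.8395% + 1.9345% = 97.774%.
Rounded: 97.77%.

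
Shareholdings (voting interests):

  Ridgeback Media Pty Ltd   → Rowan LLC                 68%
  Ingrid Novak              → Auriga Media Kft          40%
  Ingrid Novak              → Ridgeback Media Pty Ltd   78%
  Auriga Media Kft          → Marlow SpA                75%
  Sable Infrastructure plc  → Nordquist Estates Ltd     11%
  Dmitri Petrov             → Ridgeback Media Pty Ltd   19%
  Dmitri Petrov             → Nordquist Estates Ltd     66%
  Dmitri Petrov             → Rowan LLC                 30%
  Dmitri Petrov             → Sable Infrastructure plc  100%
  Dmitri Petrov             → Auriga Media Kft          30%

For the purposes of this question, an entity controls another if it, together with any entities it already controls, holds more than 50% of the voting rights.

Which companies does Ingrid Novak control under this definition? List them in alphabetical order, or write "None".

Ingrid holds 78% of Ridgeback, so Ingrid controls Ridgeback.
Ridgeback holds 68% of Rowan, so Ingrid controls Rowan.
No other company's threshold is met.

Ridgeback Media Pty Ltd, Rowan LLC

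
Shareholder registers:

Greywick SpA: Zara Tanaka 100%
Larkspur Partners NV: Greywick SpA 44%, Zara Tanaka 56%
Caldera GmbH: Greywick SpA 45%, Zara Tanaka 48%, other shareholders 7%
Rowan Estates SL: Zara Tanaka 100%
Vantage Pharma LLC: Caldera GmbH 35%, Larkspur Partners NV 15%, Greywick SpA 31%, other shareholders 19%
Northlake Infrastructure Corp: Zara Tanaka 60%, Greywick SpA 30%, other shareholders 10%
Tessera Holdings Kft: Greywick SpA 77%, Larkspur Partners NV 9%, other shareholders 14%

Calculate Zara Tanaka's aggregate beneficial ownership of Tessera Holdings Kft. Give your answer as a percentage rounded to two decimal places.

Zara reaches Tessera along 3 paths.
Via Greywick: 100% × 77% = 77%.
Via Greywick → Larkspur: 100% × 44% × 9% = 3.96%.
Via Larkspur: 56% × 9% = 5.04%.
Total: 77% + 3.96% + 5.04% = 86%.
Rounded: 86.00%.

86.00%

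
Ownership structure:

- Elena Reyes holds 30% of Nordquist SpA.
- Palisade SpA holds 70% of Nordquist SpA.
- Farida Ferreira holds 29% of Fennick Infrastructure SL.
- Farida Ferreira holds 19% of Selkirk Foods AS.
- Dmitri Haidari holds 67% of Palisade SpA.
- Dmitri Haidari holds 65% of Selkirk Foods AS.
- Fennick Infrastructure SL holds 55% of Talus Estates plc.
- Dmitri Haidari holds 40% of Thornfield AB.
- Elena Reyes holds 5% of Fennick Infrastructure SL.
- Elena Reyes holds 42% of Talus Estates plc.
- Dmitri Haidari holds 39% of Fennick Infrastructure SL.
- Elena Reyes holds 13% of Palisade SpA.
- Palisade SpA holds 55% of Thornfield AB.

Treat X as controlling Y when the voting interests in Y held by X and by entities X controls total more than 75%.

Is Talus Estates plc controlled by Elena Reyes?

Elena's largest direct stake is 42% in Talus, which does not meet the threshold, so Elena controls no company.
In Talus, Elena's side holds only 42%, not > 75%.
So Elena does not control Talus.

No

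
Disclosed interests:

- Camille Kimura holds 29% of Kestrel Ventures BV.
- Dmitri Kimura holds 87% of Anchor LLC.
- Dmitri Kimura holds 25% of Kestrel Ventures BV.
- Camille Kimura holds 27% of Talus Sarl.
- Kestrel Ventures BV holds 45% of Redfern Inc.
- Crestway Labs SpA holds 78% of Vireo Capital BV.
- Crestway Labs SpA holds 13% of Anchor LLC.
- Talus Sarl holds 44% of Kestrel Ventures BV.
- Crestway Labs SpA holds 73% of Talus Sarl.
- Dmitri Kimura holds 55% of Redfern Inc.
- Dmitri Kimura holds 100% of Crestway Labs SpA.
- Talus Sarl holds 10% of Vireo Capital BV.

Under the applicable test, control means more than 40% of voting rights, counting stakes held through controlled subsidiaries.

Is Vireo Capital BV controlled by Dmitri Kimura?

Yes

Dmitri holds 100% of Crestway, so Dmitri controls Crestway.
Crestway holds 73% of Talus, so Dmitri controls Talus.
Talus and Crestway together hold 10% + 78% = 88% of Vireo, so Dmitri controls Vireo.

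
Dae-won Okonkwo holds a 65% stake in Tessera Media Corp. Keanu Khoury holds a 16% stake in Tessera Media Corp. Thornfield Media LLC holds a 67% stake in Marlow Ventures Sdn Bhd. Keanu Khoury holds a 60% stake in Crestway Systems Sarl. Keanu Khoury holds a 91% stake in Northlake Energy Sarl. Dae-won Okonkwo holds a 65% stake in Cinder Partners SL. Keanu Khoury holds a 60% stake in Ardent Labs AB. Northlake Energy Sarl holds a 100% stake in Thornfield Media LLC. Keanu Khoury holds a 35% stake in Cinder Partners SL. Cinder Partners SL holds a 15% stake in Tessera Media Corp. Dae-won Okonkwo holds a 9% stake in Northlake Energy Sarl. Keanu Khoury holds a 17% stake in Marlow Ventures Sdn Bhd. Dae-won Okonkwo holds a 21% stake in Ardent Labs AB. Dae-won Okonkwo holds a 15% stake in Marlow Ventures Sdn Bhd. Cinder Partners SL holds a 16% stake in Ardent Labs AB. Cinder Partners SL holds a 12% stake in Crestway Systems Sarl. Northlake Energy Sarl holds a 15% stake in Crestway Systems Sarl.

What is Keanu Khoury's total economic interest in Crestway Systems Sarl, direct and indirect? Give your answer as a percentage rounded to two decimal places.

77.85%

Keanu reaches Crestway along 3 paths.
Direct stake: 60% = 60%.
Via Northlake: 91% × 15% = 13.65%.
Via Cinder: 35% × 12% = 4.2%.
Total: 60% + 13.65% + 4.2% = 77.85%.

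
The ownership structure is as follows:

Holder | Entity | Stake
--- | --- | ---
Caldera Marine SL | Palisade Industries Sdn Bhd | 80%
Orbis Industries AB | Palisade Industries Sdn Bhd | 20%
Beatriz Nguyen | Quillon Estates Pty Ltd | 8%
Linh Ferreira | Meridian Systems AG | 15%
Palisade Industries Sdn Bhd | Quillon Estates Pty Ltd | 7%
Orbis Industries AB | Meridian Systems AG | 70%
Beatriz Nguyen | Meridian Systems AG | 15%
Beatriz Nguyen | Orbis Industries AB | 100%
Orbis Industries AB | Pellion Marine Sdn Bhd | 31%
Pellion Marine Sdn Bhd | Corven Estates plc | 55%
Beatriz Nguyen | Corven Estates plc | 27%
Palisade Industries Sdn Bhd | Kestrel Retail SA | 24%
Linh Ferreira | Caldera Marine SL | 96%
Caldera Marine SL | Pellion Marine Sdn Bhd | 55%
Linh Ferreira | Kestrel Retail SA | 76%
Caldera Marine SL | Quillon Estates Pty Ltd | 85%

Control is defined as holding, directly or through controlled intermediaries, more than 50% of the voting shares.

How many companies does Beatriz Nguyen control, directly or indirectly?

Beatriz holds 100% of Orbis, so Beatriz controls Orbis.
Beatriz and Orbis together hold 15% + 70% = 85% of Meridian, so Beatriz controls Meridian.
No other company's threshold is met.
Beatriz controls 2 companies.

2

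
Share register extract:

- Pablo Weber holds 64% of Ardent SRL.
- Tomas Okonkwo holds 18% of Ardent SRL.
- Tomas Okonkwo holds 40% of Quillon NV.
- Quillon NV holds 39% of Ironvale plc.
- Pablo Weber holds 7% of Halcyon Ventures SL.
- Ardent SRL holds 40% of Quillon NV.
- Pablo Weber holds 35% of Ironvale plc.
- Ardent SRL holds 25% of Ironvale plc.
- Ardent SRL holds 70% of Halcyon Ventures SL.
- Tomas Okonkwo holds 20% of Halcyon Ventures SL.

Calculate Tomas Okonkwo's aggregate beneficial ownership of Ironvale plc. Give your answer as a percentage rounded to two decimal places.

22.91%

Tomas reaches Ironvale along 3 paths.
Via Ardent → Quillon: 18% × 40% × 39% = 2.808%.
Via Quillon: 40% × 39% = 15.6%.
Via Ardent: 18% × 25% = 4.5%.
Total: 2.808% + 15.6% + 4.5% = 22.908%.
Rounded: 22.91%.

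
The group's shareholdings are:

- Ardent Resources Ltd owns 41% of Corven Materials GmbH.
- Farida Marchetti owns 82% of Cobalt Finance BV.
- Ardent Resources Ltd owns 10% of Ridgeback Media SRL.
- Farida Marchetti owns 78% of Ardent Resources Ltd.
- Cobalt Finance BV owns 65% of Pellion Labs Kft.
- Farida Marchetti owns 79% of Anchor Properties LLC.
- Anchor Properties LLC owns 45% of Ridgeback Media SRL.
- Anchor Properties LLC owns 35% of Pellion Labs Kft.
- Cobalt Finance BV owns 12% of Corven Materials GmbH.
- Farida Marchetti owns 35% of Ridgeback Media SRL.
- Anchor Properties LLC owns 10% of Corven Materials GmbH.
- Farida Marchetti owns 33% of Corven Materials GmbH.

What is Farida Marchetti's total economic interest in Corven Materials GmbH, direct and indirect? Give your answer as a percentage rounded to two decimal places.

82.72%

Farida reaches Corven along 4 paths.
Direct stake: 33% = 33%.
Via Cobalt: 82% × 12% = 9.84%.
Via Ardent: 78% × 41% = 31.98%.
Via Anchor: 79% × 10% = 7.9%.
Total: 33% + 9.84% + 31.98% + 7.9% = 82.72%.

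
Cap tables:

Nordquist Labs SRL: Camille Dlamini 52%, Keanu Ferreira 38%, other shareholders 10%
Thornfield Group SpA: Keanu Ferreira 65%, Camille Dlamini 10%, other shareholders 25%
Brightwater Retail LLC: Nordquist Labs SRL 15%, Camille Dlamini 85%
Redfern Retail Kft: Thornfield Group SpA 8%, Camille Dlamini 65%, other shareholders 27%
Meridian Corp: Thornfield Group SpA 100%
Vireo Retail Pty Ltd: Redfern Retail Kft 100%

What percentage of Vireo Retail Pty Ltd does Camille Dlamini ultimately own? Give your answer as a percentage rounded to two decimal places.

Camille reaches Vireo along 2 paths.
Via Thornfield → Redfern: 10% × 8% × 100% = 0.8%.
Via Redfern: 65% × 100% = 65%.
Total: 0.8% + 65% = 65.8%.
Rounded: 65.80%.

65.80%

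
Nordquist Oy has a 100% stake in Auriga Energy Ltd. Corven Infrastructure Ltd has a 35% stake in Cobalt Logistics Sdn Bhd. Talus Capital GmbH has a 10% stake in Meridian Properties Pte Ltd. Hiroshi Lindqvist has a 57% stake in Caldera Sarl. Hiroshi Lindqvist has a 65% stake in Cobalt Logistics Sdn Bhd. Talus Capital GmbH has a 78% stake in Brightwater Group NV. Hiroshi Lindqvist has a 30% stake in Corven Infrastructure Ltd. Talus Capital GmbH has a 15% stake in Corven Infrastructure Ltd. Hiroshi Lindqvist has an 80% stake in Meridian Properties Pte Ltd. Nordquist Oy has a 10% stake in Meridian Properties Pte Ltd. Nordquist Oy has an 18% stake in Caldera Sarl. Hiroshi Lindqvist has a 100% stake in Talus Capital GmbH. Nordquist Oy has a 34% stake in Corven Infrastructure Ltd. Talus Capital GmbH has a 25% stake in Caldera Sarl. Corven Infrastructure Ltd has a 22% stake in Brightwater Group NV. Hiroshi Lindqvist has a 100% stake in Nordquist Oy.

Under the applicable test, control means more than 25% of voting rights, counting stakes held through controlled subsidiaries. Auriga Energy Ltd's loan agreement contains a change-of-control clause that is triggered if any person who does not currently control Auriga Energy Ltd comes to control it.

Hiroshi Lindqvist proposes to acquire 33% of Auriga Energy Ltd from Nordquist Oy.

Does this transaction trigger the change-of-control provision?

The purchase adds only to Hiroshi's holdings (Nordquist's stake shrinks), so Hiroshi is the only person who could newly come to control Auriga.
Hiroshi holds 100% of Nordquist, so Hiroshi controls Nordquist.
Nordquist holds 100% of Auriga, so Hiroshi controls Auriga.
So Hiroshi already controls Auriga before the transaction.
After the purchase, Hiroshi holds 33% of Auriga directly, and Nordquist's stake falls to 67%.
Hiroshi controlled Auriga already, so this is not a new person acquiring control; every other person's position is unchanged or reduced.
No new person acquires control, so the clause is not triggered.

No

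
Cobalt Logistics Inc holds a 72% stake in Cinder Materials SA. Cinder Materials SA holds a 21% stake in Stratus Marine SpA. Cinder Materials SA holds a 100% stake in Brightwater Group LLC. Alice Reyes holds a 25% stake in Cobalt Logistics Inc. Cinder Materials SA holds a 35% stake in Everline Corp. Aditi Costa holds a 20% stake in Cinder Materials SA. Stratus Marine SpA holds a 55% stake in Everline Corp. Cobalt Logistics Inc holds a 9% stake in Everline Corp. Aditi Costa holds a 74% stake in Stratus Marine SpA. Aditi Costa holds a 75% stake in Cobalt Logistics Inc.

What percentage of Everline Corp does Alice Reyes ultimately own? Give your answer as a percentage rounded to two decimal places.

10.63%

Alice reaches Everline along 3 paths.
Via Cobalt → Cinder → Stratus: 25% × 72% × 21% × 55% = 2.079%.
Via Cobalt → Cinder: 25% × 72% × 35% = 6.3%.
Via Cobalt: 25% × 9% = 2.25%.
Total: 2.079% + 6.3% + 2.25% = 10.629%.
Rounded: 10.63%.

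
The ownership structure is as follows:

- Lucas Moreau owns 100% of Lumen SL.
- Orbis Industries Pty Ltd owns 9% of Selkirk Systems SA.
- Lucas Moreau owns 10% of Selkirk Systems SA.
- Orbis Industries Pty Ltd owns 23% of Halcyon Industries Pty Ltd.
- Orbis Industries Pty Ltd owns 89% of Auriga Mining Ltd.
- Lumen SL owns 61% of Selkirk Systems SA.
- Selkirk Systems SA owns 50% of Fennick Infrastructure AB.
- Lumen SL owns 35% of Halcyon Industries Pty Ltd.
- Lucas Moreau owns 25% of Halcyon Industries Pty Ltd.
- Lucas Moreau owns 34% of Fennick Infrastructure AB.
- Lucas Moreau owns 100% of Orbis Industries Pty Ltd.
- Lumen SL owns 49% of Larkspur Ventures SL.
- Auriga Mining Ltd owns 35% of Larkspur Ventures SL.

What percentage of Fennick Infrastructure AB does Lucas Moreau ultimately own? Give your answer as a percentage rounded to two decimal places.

Lucas reaches Fennick along 4 paths.
Via Selkirk: 10% × 50% = 5%.
Via Lumen → Selkirk: 100% × 61% × 50% = 30.5%.
Via Orbis → Selkirk: 100% × 9% × 50% = 4.5%.
Direct stake: 34% = 34%.
Total: 5% + 30.5% + 4.5% + 34% = 74%.
Rounded: 74.00%.

74.00%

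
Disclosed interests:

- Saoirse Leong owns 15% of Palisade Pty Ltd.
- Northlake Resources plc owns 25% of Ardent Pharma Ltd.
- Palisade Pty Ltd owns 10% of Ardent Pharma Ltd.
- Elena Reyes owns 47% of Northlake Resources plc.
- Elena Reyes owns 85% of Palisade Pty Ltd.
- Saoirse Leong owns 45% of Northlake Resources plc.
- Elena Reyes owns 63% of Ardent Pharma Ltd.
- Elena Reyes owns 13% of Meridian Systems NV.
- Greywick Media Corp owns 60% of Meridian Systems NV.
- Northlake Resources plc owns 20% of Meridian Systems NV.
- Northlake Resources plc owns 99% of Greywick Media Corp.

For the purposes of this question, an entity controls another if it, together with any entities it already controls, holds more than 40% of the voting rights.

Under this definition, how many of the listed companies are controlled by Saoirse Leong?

3

Saoirse holds 45% of Northlake, so Saoirse controls Northlake.
Northlake holds 99% of Greywick, so Saoirse controls Greywick.
Northlake and Greywick together hold 20% + 60% = 80% of Meridian, so Saoirse controls Meridian.
No other company's threshold is met.
Saoirse controls 3 companies.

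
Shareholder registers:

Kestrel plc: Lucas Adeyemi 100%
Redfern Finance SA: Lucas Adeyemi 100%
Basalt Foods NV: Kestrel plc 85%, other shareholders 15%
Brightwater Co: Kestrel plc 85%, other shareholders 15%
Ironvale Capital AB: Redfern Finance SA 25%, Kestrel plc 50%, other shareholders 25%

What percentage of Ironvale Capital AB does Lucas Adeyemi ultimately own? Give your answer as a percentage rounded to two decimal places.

75.00%

Lucas reaches Ironvale along 2 paths.
Via Redfern: 100% × 25% = 25%.
Via Kestrel: 100% × 50% = 50%.
Total: 25% + 50% = 75%.
Rounded: 75.00%.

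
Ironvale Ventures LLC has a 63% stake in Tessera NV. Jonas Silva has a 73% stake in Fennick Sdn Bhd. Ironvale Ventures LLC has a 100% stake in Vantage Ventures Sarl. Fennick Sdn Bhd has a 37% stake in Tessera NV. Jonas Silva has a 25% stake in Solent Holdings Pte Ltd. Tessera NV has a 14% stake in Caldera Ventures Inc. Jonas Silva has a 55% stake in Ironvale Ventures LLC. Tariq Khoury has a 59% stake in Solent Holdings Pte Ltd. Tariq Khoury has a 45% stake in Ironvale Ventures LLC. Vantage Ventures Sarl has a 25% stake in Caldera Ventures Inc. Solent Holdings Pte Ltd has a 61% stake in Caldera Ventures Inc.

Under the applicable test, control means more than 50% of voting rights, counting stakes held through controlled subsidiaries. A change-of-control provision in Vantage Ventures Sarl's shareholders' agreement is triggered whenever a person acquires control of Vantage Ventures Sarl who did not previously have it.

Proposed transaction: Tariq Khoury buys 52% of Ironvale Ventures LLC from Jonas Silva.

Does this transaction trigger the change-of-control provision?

Yes

The purchase adds only to Tariq's holdings (Jonas's stake shrinks), so Tariq is the only person who could newly come to control Vantage.
Tariq holds 59% of Solent, so Tariq controls Solent.
Solent holds 61% of Caldera, so Tariq controls Caldera.
Neither Tariq nor any entity Tariq controls holds any voting interest in Vantage.
So before the transaction, Tariq does not control Vantage.
After the purchase, Tariq's direct stake in Ironvale rises to 45% + 52% = 97%, and Jonas's stake falls to 3%.
Tariq holds 97% of Ironvale, so Tariq controls Ironvale.
Ironvale holds 100% of Vantage, so Tariq controls Vantage.
Tariq did not control Vantage before and does after, so the clause is triggered.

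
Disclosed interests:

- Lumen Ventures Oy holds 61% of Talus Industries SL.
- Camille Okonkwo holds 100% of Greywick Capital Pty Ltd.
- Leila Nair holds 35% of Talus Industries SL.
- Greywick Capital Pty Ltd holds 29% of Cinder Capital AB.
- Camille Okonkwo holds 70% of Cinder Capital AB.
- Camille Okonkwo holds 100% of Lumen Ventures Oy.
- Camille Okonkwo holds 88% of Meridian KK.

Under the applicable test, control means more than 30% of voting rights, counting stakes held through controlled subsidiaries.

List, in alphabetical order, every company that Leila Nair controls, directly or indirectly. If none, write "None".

Talus Industries SL

Leila holds 35% of Talus, so Leila controls Talus.
No other company's threshold is met.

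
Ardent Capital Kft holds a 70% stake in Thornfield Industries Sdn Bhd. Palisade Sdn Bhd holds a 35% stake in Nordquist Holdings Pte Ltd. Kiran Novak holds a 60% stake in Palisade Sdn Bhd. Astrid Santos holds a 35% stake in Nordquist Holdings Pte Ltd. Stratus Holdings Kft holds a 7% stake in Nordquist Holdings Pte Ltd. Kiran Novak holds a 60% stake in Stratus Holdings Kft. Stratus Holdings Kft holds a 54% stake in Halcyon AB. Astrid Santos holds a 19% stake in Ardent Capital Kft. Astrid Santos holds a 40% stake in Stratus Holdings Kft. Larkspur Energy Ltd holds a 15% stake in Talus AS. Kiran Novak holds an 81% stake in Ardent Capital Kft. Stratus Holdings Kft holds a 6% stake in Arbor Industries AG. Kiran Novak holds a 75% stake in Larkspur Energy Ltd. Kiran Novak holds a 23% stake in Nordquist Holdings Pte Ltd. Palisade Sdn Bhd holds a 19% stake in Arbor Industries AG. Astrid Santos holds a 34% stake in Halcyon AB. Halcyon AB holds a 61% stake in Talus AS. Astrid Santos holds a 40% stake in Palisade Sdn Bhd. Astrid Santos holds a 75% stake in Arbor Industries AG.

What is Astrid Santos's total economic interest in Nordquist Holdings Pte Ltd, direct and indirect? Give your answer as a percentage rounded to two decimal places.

Astrid reaches Nordquist along 3 paths.
Direct stake: 35% = 35%.
Via Palisade: 40% × 35% = 14%.
Via Stratus: 40% × 7% = 2.8%.
Total: 35% + 14% + 2.8% = 51.8%.
Rounded: 51.80%.

51.80%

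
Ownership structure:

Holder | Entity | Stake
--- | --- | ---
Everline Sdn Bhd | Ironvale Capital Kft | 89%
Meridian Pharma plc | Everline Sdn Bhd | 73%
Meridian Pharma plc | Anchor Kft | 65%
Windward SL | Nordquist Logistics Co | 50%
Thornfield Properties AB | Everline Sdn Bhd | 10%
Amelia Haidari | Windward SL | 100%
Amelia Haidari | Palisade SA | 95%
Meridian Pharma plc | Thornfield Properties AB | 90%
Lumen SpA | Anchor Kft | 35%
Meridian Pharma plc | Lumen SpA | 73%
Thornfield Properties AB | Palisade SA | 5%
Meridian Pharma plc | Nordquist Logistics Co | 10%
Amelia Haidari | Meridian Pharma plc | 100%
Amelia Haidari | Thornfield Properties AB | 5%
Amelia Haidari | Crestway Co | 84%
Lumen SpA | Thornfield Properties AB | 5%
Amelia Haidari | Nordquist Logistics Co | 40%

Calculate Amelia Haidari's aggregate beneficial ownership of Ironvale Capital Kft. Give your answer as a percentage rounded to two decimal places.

73.75%

Amelia reaches Ironvale along 4 paths.
Via Meridian → Everline: 100% × 73% × 89% = 64.97%.
Via Thornfield → Everline: 5% × 10% × 89% = 0.445%.
Via Meridian → Lumen → Thornfield → Everline: 100% × 73% × 5% × 10% × 89% = 0.32485%.
Via Meridian → Thornfield → Everline: 100% × 90% × 10% × 89% = 8.01%.
Total: 64.97% + 0.445% + 0.32485% + 8.01% = 73.74985%.
Rounded: 73.75%.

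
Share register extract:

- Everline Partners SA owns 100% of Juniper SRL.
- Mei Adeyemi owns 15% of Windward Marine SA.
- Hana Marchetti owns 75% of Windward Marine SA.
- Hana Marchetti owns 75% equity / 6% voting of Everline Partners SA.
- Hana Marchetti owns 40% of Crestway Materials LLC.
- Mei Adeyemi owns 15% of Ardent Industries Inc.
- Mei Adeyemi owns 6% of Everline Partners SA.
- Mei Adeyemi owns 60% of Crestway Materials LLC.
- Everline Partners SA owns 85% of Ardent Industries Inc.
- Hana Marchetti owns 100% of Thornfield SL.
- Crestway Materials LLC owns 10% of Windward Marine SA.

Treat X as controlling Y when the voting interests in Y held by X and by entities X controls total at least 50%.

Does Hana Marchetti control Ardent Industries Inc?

No

Hana holds 100% of Thornfield, so Hana controls Thornfield.
Hana holds 75% of Windward, so Hana controls Windward.
Neither Hana nor any entity Hana controls holds any voting interest in Ardent.
So Hana does not control Ardent.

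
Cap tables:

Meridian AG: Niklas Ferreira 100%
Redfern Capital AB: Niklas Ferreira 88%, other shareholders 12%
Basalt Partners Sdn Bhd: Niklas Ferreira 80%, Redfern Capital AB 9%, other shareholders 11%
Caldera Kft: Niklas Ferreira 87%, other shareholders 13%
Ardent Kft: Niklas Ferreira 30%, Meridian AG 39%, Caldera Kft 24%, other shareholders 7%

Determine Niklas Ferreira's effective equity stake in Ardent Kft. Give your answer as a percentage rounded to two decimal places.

89.88%

Niklas reaches Ardent along 3 paths.
Direct stake: 30% = 30%.
Via Meridian: 100% × 39% = 39%.
Via Caldera: 87% × 24% = 20.88%.
Total: 30% + 39% + 20.88% = 89.88%.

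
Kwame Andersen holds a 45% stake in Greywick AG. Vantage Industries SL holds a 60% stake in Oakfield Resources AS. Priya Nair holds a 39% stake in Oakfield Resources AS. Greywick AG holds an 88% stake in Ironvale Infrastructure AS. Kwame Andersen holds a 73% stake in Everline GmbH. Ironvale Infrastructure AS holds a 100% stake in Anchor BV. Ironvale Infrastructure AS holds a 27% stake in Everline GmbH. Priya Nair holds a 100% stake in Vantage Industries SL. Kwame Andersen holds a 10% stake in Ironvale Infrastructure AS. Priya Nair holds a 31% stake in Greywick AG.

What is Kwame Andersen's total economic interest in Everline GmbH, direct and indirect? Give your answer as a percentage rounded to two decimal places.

86.39%

Kwame reaches Everline along 3 paths.
Direct stake: 73% = 73%.
Via Greywick → Ironvale: 45% × 88% × 27% = 10.692%.
Via Ironvale: 10% × 27% = 2.7%.
Total: 73% + 10.692% + 2.7% = 86.392%.
Rounded: 86.39%.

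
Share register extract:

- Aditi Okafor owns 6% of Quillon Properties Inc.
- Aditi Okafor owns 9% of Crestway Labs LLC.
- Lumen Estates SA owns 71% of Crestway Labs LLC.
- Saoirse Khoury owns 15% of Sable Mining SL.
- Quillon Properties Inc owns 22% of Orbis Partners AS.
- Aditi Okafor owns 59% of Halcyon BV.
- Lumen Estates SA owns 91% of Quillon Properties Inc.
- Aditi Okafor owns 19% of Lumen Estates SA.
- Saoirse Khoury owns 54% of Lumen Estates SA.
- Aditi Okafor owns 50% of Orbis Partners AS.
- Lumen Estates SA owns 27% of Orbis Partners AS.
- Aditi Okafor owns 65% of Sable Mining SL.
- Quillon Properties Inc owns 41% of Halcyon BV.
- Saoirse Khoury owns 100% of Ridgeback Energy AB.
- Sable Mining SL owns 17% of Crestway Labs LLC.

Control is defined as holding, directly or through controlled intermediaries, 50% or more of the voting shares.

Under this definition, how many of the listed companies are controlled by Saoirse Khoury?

4

Saoirse holds 54% of Lumen, so Saoirse controls Lumen.
Lumen holds 91% of Quillon, so Saoirse controls Quillon.
Lumen holds 71% of Crestway, so Saoirse controls Crestway.
Saoirse holds 100% of Ridgeback, so Saoirse controls Ridgeback.
No other company's threshold is met.
Saoirse controls 4 companies.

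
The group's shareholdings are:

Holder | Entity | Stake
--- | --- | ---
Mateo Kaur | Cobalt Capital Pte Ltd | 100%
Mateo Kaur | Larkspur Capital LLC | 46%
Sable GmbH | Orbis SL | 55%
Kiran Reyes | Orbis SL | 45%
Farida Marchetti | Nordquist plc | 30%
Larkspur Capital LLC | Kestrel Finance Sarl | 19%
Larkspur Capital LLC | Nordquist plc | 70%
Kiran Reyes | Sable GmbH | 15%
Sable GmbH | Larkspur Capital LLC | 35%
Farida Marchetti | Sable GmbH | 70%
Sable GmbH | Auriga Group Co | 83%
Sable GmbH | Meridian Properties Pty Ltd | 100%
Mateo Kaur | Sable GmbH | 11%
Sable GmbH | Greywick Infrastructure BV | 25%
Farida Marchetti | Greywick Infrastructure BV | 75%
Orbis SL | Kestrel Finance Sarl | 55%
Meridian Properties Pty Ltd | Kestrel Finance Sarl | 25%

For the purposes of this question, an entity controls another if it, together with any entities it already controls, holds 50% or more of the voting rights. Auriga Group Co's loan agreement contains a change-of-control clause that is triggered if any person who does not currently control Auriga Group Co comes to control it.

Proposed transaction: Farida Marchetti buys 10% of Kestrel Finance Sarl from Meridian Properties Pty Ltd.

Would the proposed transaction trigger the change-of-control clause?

No

The purchase adds only to Farida's holdings (Meridian's stake shrinks), so Farida is the only person who could newly come to control Auriga.
Farida holds 70% of Sable, so Farida controls Sable.
Sable holds 83% of Auriga, so Farida controls Auriga.
So Farida already controls Auriga before the transaction.
After the purchase, Farida holds 10% of Kestrel directly, and Meridian's stake falls to 15%.
Farida controlled Auriga already, so this is not a new person acquiring control; every other person's position is unchanged or reduced.
No new person acquires control, so the clause is not triggered.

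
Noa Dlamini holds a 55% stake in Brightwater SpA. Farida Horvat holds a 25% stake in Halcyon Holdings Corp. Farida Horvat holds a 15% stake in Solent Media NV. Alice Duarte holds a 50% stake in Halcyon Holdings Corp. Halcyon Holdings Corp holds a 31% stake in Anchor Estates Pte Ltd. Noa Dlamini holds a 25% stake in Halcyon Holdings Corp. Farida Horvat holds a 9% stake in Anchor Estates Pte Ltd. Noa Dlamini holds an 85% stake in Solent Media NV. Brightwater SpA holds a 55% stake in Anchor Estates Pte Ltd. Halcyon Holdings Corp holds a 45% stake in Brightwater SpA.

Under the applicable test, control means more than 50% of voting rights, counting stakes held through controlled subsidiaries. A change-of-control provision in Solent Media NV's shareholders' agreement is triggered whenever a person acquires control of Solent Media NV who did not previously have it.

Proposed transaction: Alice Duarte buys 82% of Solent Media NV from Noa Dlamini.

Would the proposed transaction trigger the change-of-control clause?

The purchase adds only to Alice's holdings (Noa's stake shrinks), so Alice is the only person who could newly come to control Solent.
Alice's largest direct stake is 50% in Halcyon, which does not meet the threshold, so Alice controls no company.
Neither Alice nor any entity Alice controls holds any voting interest in Solent.
So before the transaction, Alice does not control Solent.
After the purchase, Alice holds 82% of Solent directly, and Noa's stake falls to 3%.
Alice holds 82% of Solent, so Alice controls Solent.
Alice did not control Solent before and does after, so the clause is triggered.

Yes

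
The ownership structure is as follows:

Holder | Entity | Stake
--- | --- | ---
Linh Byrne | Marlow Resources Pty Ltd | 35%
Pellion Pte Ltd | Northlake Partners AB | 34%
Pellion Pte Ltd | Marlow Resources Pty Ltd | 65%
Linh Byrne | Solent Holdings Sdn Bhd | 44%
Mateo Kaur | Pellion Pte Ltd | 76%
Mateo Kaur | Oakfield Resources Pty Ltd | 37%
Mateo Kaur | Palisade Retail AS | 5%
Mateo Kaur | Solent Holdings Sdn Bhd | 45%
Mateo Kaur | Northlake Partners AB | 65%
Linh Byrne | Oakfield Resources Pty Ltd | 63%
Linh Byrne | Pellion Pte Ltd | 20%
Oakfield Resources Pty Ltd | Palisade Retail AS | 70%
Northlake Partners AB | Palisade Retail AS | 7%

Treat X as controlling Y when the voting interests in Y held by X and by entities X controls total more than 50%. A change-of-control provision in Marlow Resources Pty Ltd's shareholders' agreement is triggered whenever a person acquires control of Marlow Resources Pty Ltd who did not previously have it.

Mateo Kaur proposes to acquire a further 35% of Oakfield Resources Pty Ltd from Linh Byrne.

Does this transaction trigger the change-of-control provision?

The purchase adds only to Mateo's holdings (Linh's stake shrinks), so Mateo is the only person who could newly come to control Marlow.
Mateo holds 76% of Pellion, so Mateo controls Pellion.
Pellion holds 65% of Marlow, so Mateo controls Marlow.
So Mateo already controls Marlow before the transaction.
After the purchase, Mateo's direct stake in Oakfield rises to 37% + 35% = 72%, and Linh's stake falls to 28%.
Mateo controlled Marlow already, so this is not a new person acquiring control; every other person's position is unchanged or reduced.
No new person acquires control, so the clause is not triggered.

No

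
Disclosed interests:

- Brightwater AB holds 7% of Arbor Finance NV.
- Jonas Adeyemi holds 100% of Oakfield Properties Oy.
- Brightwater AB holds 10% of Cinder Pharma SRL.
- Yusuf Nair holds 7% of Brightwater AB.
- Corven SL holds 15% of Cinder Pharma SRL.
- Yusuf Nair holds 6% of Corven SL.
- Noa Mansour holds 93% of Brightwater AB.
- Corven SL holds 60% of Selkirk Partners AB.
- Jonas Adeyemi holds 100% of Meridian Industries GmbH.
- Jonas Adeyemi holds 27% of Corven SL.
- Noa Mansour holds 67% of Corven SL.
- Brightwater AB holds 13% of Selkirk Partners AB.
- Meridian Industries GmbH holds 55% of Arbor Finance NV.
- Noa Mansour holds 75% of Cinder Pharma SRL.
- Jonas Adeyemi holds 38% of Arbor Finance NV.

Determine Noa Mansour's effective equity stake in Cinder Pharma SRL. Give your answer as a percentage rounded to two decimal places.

94.35%

Noa reaches Cinder along 3 paths.
Via Corven: 67% × 15% = 10.05%.
Via Brightwater: 93% × 10% = 9.3%.
Direct stake: 75% = 75%.
Total: 10.05% + 9.3% + 75% = 94.35%.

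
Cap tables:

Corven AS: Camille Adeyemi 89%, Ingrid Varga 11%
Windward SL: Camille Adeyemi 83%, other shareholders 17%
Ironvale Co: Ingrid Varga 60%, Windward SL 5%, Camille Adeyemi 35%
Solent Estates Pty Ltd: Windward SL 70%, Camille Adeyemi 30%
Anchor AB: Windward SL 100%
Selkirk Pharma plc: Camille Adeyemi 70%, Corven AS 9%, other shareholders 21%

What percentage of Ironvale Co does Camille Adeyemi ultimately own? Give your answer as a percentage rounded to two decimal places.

Camille reaches Ironvale along 2 paths.
Via Windward: 83% × 5% = 4.15%.
Direct stake: 35% = 35%.
Total: 4.15% + 35% = 39.15%.

39.15%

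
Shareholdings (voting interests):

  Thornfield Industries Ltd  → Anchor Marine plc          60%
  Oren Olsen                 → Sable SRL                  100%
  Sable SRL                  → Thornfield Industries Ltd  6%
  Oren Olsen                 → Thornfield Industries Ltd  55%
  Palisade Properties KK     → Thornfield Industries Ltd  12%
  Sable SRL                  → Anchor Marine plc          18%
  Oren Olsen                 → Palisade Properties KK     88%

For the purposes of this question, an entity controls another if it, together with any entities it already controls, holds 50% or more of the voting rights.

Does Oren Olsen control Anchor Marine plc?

Oren holds 100% of Sable, so Oren controls Sable.
Oren holds 88% of Palisade, so Oren controls Palisade.
Palisade and Sable and Oren together hold 12% + 6% + 55% = 73% of Thornfield, so Oren controls Thornfield.
Thornfield and Sable together hold 60% + 18% = 78% of Anchor, so Oren controls Anchor.

Yes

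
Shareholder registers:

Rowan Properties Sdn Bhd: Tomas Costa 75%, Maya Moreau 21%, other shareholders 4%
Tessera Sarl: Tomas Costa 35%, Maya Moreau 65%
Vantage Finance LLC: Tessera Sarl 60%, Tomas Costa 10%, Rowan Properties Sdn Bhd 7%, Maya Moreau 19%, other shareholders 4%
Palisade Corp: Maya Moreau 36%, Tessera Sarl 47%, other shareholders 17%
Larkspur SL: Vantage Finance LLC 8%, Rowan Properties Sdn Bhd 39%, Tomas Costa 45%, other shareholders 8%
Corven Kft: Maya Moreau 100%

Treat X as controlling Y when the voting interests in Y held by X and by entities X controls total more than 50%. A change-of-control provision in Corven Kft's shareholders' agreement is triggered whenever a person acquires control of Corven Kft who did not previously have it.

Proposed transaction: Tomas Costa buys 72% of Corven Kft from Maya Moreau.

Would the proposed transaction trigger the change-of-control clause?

Yes

The purchase adds only to Tomas's holdings (Maya's stake shrinks), so Tomas is the only person who could newly come to control Corven.
Tomas holds 75% of Rowan, so Tomas controls Rowan.
Rowan and Tomas together hold 39% + 45% = 84% of Larkspur, so Tomas controls Larkspur.
Neither Tomas nor any entity Tomas controls holds any voting interest in Corven.
So before the transaction, Tomas does not control Corven.
After the purchase, Tomas holds 72% of Corven directly, and Maya's stake falls to 28%.
Tomas holds 72% of Corven, so Tomas controls Corven.
Tomas did not control Corven before and does after, so the clause is triggered.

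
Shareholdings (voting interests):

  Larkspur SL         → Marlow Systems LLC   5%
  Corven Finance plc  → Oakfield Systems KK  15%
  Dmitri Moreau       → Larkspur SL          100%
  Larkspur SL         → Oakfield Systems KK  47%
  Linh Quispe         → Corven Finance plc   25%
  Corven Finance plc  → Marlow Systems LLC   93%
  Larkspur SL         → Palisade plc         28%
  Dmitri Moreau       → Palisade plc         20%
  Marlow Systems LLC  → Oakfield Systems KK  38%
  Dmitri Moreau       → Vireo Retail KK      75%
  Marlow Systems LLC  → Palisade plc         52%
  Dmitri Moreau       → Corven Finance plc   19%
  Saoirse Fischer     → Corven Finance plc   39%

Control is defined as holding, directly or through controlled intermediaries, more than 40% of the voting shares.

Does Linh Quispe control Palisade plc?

Linh's largest direct stake is 25% in Corven, which does not meet the threshold, so Linh controls no company.
Neither Linh nor any entity Linh controls holds any voting interest in Palisade.
So Linh does not control Palisade.

No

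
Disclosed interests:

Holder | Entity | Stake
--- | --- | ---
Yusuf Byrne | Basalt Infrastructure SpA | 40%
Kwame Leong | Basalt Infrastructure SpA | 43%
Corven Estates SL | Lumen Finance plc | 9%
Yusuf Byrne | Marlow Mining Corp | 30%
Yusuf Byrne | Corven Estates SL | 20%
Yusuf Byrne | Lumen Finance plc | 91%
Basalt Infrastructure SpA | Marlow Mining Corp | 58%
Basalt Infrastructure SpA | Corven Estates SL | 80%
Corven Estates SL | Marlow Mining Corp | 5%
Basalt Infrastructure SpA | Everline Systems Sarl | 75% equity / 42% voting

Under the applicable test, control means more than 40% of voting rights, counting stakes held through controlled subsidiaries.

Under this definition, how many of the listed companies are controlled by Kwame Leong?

4

Kwame holds 43% of Basalt, so Kwame controls Basalt.
Basalt holds 80% of Corven, so Kwame controls Corven.
Basalt holds 42% of Everline, so Kwame controls Everline.
Basalt and Corven together hold 58% + 5% = 63% of Marlow, so Kwame controls Marlow.
No other company's threshold is met.
Kwame controls 4 companies.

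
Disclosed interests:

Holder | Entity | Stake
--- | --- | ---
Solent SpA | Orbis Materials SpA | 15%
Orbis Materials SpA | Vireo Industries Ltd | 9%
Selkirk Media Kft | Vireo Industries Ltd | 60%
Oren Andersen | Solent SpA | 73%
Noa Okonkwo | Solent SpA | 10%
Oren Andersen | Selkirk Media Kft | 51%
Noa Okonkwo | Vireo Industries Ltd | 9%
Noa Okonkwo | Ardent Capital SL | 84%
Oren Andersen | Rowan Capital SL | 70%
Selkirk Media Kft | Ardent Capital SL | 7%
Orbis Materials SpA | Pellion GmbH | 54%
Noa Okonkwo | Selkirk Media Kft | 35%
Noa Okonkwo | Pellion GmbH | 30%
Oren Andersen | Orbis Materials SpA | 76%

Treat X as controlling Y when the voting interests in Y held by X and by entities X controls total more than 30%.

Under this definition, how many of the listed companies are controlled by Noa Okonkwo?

Noa holds 35% of Selkirk, so Noa controls Selkirk.
Noa and Selkirk together hold 9% + 60% = 69% of Vireo, so Noa controls Vireo.
Noa and Selkirk together hold 84% + 7% = 91% of Ardent, so Noa controls Ardent.
No other company's threshold is met.
Noa controls 3 companies.

3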